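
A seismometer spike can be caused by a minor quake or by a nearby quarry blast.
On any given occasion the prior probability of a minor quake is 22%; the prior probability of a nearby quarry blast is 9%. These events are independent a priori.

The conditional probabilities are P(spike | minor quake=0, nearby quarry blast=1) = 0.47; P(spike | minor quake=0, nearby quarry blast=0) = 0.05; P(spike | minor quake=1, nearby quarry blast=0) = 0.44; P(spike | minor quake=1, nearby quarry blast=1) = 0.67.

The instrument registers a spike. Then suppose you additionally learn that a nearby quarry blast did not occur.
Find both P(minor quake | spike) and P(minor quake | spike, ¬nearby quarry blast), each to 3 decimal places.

For the numerator, keep only minor quake=true terms: 0.088088 + 0.013266 = 0.101354
Normalizer over all consistent configurations: 0.05×0.78×0.91 + 0.47×0.78×0.09 + 0.44×0.22×0.91 + 0.67×0.22×0.09 = 0.169838
P(minor quake | spike) = 0.101354/0.169838 ≈ 0.597

Now also conditioning on nearby quarry blast≠true:
Numerator (weight on configurations with minor quake): 0.44*0.22 = 0.096800
Denominator P(spike | ¬nearby quarry blast): 0.05*0.78 + 0.44*0.22 = 0.135800
P(minor quake | spike, ¬nearby quarry blast) = 0.096800/0.135800 ≈ 0.713

P(minor quake | spike) ≈ 0.597; P(minor quake | spike, ¬nearby quarry blast) ≈ 0.713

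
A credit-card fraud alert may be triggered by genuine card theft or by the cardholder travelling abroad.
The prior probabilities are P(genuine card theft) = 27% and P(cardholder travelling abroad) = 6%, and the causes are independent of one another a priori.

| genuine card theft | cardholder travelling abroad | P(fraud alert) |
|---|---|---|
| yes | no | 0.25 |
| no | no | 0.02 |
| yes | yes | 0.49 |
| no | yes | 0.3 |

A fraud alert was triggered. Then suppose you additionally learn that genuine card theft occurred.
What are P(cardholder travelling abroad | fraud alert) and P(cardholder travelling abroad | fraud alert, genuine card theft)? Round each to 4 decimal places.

P(cardholder travelling abroad | fraud alert) ≈ 0.2145; P(cardholder travelling abroad | fraud alert, genuine card theft) ≈ 0.1112

By total probability over the 4 (genuine card theft, cardholder travelling abroad) configurations:
  P(fraud alert) = 0.02·0.73·0.94 + 0.3·0.73·0.06 + 0.25·0.27·0.94 + 0.49·0.27·0.06
        = 0.013724 + 0.013140 + 0.063450 + 0.007938 = 0.098252
The terms with cardholder travelling abroad present sum to 0.021078, so
  P(cardholder travelling abroad | fraud alert) = 0.021078 / 0.098252 ≈ 0.2145

Now also conditioning on genuine card theft=true:
P(fraud alert | genuine card theft) = 0.25×0.94 + 0.49×0.06 = 0.235000 + 0.029400 = 0.264400
Restricting to configurations with cardholder travelling abroad present: 0.49×0.06 = 0.029400.
P(cardholder travelling abroad | fraud alert, genuine card theft) = 0.029400 / 0.264400 ≈ 0.1112
Conditioning on genuine card theft lowers the posterior on cardholder travelling abroad: the classic explaining-away effect in a common-effect structure.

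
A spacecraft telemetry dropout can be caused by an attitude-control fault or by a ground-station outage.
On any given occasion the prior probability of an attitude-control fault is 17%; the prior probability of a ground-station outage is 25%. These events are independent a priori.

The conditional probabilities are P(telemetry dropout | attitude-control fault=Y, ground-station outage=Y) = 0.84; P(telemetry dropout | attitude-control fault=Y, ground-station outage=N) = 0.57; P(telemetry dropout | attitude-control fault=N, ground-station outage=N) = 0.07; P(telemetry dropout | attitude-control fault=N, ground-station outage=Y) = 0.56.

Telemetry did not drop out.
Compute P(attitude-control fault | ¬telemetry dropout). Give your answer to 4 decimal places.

P(¬telemetry dropout) = 0.93·0.83·0.75 + 0.44·0.83·0.25 + 0.43·0.17·0.75 + 0.16·0.17·0.25 = 0.578925 + 0.091300 + 0.054825 + 0.006800 = 0.731850
Of this, 0.061625 comes from 0.054825 + 0.006800 (the attitude-control fault=true cases).
P(attitude-control fault | ¬telemetry dropout) = 0.061625 / 0.731850 ≈ 0.0842

P(attitude-control fault | ¬telemetry dropout) ≈ 0.0842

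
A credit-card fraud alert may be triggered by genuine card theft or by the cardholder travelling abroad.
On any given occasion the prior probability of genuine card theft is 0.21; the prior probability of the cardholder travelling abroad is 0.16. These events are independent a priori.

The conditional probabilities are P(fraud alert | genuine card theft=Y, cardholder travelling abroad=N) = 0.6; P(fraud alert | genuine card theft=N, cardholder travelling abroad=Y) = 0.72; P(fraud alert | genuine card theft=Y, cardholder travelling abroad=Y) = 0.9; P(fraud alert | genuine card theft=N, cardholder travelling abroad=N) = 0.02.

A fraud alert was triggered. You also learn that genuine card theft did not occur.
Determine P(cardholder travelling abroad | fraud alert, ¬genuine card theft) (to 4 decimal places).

Sum P(fraud alert|·) weighted by the priors over both values of cardholder travelling abroad:
  P(fraud alert | ¬genuine card theft) = 0.02×0.84 + 0.72×0.16
        = 0.016800 + 0.115200 = 0.132000
Keeping only the cardholder travelling abroad-present terms gives 0.115200, so
  P(cardholder travelling abroad | fraud alert, ¬genuine card theft) = 0.115200 / 0.132000 ≈ 0.8727

P(cardholder travelling abroad | fraud alert, ¬genuine card theft) ≈ 0.8727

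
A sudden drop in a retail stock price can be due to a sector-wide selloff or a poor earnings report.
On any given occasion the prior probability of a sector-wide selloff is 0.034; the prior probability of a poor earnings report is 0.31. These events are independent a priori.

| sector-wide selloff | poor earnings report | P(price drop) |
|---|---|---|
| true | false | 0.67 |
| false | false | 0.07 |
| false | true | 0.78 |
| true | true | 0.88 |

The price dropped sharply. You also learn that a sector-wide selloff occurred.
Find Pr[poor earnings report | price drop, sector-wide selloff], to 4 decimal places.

Enumerate both values of poor earnings report and weight by the priors:
  P(price drop | sector-wide selloff) = 0.67·0.69 + 0.88·0.31
        = 0.462300 + 0.272800 = 0.735100
Configurations with poor earnings report contribute 0.272800, so
  P(poor earnings report | price drop, sector-wide selloff) = 0.272800 / 0.735100 ≈ 0.3711

Pr[poor earnings report | price drop, sector-wide selloff] ≈ 0.3711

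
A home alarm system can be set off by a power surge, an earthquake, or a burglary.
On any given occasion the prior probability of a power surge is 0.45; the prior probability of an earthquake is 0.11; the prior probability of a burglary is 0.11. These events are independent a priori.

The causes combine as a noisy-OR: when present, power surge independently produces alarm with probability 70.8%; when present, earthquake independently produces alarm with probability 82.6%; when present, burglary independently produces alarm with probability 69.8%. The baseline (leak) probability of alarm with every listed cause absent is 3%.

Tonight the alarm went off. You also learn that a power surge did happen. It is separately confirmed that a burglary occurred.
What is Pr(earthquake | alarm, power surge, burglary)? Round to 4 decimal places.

Pr(earthquake | alarm, power surge, burglary) ≈ 0.1175

Under noisy-OR, P(alarm | causes) = 1 − (1−0.03)·∏(1−qᵢ) over the active causes.
P(alarm | power surge, burglary) = 0.914462·0.89 + 0.985116·0.11 = 0.813871 + 0.108363 = 0.922234
The earthquake-present share is 0.985116·0.11 = 0.108363.
So P(earthquake | alarm, power surge, burglary) = 0.108363/0.922234 ≈ 0.1175.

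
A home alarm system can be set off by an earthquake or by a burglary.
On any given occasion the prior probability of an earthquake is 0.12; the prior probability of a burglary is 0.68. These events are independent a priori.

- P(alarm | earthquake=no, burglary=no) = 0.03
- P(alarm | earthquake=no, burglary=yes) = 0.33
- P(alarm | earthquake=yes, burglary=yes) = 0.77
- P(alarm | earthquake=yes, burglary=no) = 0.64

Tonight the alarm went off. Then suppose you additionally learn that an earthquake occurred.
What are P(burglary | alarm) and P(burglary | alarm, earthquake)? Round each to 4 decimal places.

P(burglary | alarm) ≈ 0.8874; P(burglary | alarm, earthquake) ≈ 0.7188

For the numerator, keep only burglary=true terms: 0.197472 + 0.062832 = 0.260304
The normalizing constant is 0.03·0.88·0.32 + 0.33·0.88·0.68 + 0.64·0.12·0.32 + 0.77·0.12·0.68 = 0.293328
P(burglary | alarm) = 0.260304/0.293328 ≈ 0.8874

Now condition on the additional information:
By total probability over both values of burglary:
  P(alarm | earthquake) = 0.64*0.32 + 0.77*0.68
        = 0.204800 + 0.523600 = 0.728400
Configurations with burglary contribute 0.523600, so
  P(burglary | alarm, earthquake) = 0.523600 / 0.728400 ≈ 0.7188
Conditioning on earthquake lowers the posterior on burglary: the classic explaining-away effect in a common-effect structure.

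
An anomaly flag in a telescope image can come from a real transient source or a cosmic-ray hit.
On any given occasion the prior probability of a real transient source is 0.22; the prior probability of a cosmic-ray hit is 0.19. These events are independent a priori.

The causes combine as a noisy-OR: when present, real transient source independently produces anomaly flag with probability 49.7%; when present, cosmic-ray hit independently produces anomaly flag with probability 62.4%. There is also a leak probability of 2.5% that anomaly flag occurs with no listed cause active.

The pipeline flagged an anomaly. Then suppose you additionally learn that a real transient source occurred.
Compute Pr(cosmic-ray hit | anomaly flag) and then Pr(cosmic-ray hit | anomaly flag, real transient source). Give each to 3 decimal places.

Pr(cosmic-ray hit | anomaly flag) ≈ 0.546; Pr(cosmic-ray hit | anomaly flag, real transient source) ≈ 0.273

Under noisy-OR, P(anomaly flag | causes) = 1 − (1−0.025)·∏(1−qᵢ) over the active causes.
Numerator (weight on configurations with cosmic-ray hit): 0.093870 + 0.034092 = 0.127962
The normalizing constant is 0.025*0.78*0.81 + 0.6334*0.78*0.19 + 0.509575*0.22*0.81 + 0.8156*0.22*0.19 = 0.234563
Posterior = 0.127962 / 0.234563 ≈ 0.546

Now condition on the additional information:
P(anomaly flag | real transient source) = 0.509575*0.81 + 0.8156*0.19 = 0.412756 + 0.154964 = 0.567720
Restricting to configurations with cosmic-ray hit present: 0.8156*0.19 = 0.154964.
P(cosmic-ray hit | anomaly flag, real transient source) = 0.154964 / 0.567720 ≈ 0.273
— real transient source explains away the evidence for cosmic-ray hit.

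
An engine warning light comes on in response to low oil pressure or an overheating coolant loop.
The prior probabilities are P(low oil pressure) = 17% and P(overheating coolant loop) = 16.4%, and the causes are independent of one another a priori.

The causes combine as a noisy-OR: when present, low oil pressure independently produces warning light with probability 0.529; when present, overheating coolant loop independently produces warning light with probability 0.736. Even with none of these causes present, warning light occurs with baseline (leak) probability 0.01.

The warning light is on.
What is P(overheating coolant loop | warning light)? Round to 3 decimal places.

Under noisy-OR, P(warning light | causes) = 1 − (1−0.01)·∏(1−qᵢ) over the active causes.
P(warning light) = 0.01·0.83·0.836 + 0.73864·0.83·0.164 + 0.53371·0.17·0.836 + 0.876899·0.17·0.164 = 0.006939 + 0.100544 + 0.075851 + 0.024448 = 0.207782
Of this, 0.124992 comes from 0.100544 + 0.024448 (the overheating coolant loop=true cases).
P(overheating coolant loop | warning light) = 0.124992 / 0.207782 ≈ 0.602

P(overheating coolant loop | warning light) ≈ 0.602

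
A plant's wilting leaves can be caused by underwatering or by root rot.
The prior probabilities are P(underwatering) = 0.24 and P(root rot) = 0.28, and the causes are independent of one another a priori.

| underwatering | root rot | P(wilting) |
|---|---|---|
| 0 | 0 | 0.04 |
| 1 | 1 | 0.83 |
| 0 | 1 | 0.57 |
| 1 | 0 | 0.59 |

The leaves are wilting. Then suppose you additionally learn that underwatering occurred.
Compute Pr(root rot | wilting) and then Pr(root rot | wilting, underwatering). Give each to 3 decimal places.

P(wilting) = 0.04·0.76·0.72 + 0.57·0.76·0.28 + 0.59·0.24·0.72 + 0.83·0.24·0.28 = 0.021888 + 0.121296 + 0.101952 + 0.055776 = 0.300912
The root rot-present share is 0.121296 + 0.055776 = 0.177072.
P(root rot | wilting) = 0.177072 / 0.300912 ≈ 0.588

Now condition on the additional information:
Enumerate both values of root rot and weight by the priors:
  P(wilting | underwatering) = 0.59*0.72 + 0.83*0.28
        = 0.424800 + 0.232400 = 0.657200
The terms with root rot present sum to 0.232400, so
  P(root rot | wilting, underwatering) = 0.232400 / 0.657200 ≈ 0.354
— underwatering explains away the evidence for root rot.

Pr(root rot | wilting) ≈ 0.588; Pr(root rot | wilting, underwatering) ≈ 0.354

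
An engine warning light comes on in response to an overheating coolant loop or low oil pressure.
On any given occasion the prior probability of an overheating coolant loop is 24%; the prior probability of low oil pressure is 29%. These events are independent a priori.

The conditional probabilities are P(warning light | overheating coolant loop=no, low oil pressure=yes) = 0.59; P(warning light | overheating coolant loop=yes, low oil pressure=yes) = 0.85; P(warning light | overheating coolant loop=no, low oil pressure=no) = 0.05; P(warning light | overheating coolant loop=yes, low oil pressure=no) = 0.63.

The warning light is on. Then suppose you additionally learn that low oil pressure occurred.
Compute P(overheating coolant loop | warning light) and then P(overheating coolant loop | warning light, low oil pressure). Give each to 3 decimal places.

By total probability over the 4 (overheating coolant loop, low oil pressure) configurations:
  P(warning light) = 0.05·0.76·0.71 + 0.59·0.76·0.29 + 0.63·0.24·0.71 + 0.85·0.24·0.29
        = 0.026980 + 0.130036 + 0.107352 + 0.059160 = 0.323528
Keeping only the overheating coolant loop-present terms gives 0.166512, so
  P(overheating coolant loop | warning light) = 0.166512 / 0.323528 ≈ 0.515

Now condition on the additional information:
Enumerate both values of overheating coolant loop and weight by the priors:
  P(warning light | low oil pressure) = 0.59×0.76 + 0.85×0.24
        = 0.448400 + 0.204000 = 0.652400
The terms with overheating coolant loop present sum to 0.204000, so
  P(overheating coolant loop | warning light, low oil pressure) = 0.204000 / 0.652400 ≈ 0.313
This is intercausal reasoning (explaining away): once low oil pressure accounts for the warning light, overheating coolant loop becomes less likely.

P(overheating coolant loop | warning light) ≈ 0.515; P(overheating coolant loop | warning light, low oil pressure) ≈ 0.313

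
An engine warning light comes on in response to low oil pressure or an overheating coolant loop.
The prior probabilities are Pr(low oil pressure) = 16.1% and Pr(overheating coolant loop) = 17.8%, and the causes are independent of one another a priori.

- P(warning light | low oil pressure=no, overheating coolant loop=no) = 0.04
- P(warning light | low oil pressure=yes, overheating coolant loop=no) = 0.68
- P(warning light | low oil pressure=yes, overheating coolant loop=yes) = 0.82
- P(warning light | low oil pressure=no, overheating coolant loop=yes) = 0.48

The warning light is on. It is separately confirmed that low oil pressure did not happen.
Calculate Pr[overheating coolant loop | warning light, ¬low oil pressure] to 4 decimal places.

P(warning light | ¬low oil pressure) = 0.04·0.822 + 0.48·0.178 = 0.032880 + 0.085440 = 0.118320
Restricting to configurations with overheating coolant loop present: 0.48·0.178 = 0.085440.
Hence the posterior is 0.085440/0.118320 ≈ 0.7221.

Pr[overheating coolant loop | warning light, ¬low oil pressure] ≈ 0.7221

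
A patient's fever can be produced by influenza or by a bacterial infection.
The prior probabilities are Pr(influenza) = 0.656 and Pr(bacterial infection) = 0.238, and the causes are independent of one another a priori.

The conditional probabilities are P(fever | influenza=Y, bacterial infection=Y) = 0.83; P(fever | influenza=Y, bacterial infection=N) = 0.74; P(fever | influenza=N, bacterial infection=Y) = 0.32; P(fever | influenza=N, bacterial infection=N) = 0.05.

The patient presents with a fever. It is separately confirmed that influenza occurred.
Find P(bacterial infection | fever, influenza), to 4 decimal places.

P(bacterial infection | fever, influenza) ≈ 0.2594

Numerator (weight on configurations with bacterial infection): 0.83*0.238 = 0.197540
Denominator P(fever | influenza): 0.74*0.762 + 0.83*0.238 = 0.761420
P(bacterial infection | fever, influenza) = 0.197540/0.761420 ≈ 0.2594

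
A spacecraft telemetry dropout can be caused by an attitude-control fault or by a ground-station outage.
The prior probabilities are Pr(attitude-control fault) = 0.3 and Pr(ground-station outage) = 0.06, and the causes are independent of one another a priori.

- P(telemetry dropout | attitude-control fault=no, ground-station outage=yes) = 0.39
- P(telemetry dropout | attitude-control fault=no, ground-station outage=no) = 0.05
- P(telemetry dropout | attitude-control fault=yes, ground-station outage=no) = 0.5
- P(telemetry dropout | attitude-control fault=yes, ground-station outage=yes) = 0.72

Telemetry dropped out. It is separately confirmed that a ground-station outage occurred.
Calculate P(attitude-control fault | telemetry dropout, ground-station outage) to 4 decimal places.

For the numerator, keep only attitude-control fault=true terms: 0.72×0.3 = 0.216000
The normalizing constant is 0.39×0.7 + 0.72×0.3 = 0.489000
Posterior = 0.216000 / 0.489000 ≈ 0.4417

P(attitude-control fault | telemetry dropout, ground-station outage) ≈ 0.4417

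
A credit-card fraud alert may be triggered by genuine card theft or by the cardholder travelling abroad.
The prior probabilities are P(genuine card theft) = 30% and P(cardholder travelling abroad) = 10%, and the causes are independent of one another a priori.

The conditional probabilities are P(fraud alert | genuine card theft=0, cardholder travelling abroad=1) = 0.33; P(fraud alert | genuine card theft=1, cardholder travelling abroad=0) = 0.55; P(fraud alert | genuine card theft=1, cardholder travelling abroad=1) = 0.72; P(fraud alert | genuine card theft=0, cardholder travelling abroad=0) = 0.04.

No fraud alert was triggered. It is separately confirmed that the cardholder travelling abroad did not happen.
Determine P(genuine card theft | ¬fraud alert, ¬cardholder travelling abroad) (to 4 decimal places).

P(genuine card theft | ¬fraud alert, ¬cardholder travelling abroad) ≈ 0.1673

P(¬fraud alert | ¬cardholder travelling abroad) = 0.96*0.7 + 0.45*0.3 = 0.672000 + 0.135000 = 0.807000
The genuine card theft-present share is 0.45*0.3 = 0.135000.
So P(genuine card theft | ¬fraud alert, ¬cardholder travelling abroad) = 0.135000/0.807000 ≈ 0.1673.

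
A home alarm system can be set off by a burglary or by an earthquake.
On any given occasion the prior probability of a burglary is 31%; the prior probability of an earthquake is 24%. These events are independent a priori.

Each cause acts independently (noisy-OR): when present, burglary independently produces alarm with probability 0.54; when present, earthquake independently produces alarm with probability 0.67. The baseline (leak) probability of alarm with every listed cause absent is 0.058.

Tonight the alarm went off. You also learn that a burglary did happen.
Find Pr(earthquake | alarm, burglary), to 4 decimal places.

Under noisy-OR, P(alarm | causes) = 1 − (1−0.058)·∏(1−qᵢ) over the active causes.
By total probability over both values of earthquake:
  P(alarm | burglary) = 0.56668×0.76 + 0.857004×0.24
        = 0.430677 + 0.205681 = 0.636358
Keeping only the earthquake-present terms gives 0.205681, so
  P(earthquake | alarm, burglary) = 0.205681 / 0.636358 ≈ 0.3232

Pr(earthquake | alarm, burglary) ≈ 0.3232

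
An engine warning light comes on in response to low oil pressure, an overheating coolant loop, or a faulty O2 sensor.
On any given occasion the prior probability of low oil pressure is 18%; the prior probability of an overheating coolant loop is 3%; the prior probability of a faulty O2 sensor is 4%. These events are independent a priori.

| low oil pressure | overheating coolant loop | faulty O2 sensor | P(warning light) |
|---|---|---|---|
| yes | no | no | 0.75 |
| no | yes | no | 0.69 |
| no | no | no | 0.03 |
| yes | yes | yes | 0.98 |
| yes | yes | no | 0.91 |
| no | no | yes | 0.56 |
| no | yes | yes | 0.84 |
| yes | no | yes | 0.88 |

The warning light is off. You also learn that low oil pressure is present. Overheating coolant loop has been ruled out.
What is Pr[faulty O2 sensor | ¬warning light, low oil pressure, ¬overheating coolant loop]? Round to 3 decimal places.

Sum P(¬warning light|·) weighted by the priors over both values of faulty O2 sensor:
  P(¬warning light | low oil pressure, ¬overheating coolant loop) = 0.25·0.96 + 0.12·0.04
        = 0.240000 + 0.004800 = 0.244800
The terms with faulty O2 sensor present sum to 0.004800, so
  P(faulty O2 sensor | ¬warning light, low oil pressure, ¬overheating coolant loop) = 0.004800 / 0.244800 ≈ 0.020

Pr[faulty O2 sensor | ¬warning light, low oil pressure, ¬overheating coolant loop] ≈ 0.020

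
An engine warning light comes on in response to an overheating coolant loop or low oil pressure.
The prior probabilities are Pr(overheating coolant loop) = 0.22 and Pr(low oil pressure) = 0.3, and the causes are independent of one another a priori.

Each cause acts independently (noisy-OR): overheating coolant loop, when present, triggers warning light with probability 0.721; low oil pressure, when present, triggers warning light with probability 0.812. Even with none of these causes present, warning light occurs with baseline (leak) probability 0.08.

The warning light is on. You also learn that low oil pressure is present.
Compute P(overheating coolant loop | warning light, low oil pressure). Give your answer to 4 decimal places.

P(overheating coolant loop | warning light, low oil pressure) ≈ 0.2450

Under noisy-OR, P(warning light | causes) = 1 − (1−0.08)·∏(1−qᵢ) over the active causes.
Numerator (weight on configurations with overheating coolant loop): 0.951744·0.22 = 0.209384
The normalizing constant is 0.82704·0.78 + 0.951744·0.22 = 0.854475
P(overheating coolant loop | warning light, low oil pressure) = 0.209384/0.854475 ≈ 0.2450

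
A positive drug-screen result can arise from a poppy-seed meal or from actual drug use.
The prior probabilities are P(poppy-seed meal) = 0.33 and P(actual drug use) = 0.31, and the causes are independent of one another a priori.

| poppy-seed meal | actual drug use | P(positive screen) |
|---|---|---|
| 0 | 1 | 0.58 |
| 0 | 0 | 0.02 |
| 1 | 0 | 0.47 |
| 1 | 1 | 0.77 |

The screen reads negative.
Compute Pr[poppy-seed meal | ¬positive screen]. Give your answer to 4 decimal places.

Pr[poppy-seed meal | ¬positive screen] ≈ 0.2107

Weight on poppy-seed meal=true, given the evidence: 0.120681 + 0.023529 = 0.144210
Denominator P(¬positive screen): 0.98·0.67·0.69 + 0.42·0.67·0.31 + 0.53·0.33·0.69 + 0.23·0.33·0.31 = 0.684498
P(poppy-seed meal | ¬positive screen) = 0.144210/0.684498 ≈ 0.2107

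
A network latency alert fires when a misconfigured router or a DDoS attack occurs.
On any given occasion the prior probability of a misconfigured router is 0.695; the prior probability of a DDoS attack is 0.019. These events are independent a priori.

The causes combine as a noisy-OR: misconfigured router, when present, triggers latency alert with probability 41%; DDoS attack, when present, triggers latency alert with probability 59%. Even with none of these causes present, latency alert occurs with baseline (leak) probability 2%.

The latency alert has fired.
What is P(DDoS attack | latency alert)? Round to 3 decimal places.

Under noisy-OR, P(latency alert | causes) = 1 − (1−0.02)·∏(1−qᵢ) over the active causes.
By total probability over the 4 (misconfigured router, DDoS attack) configurations:
  P(latency alert) = 0.02*0.305*0.981 + 0.5982*0.305*0.019 + 0.4218*0.695*0.981 + 0.762938*0.695*0.019
        = 0.005984 + 0.003467 + 0.287581 + 0.010075 = 0.307107
The terms with DDoS attack present sum to 0.013542, so
  P(DDoS attack | latency alert) = 0.013542 / 0.307107 ≈ 0.044

P(DDoS attack | latency alert) ≈ 0.044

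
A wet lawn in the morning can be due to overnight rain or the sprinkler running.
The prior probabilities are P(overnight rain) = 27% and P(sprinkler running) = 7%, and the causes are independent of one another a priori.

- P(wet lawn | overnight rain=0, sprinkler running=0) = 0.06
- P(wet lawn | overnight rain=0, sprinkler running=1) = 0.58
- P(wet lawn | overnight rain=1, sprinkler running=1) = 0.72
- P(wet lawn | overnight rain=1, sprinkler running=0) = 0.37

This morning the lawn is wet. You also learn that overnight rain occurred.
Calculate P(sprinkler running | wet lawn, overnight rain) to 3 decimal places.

P(sprinkler running | wet lawn, overnight rain) ≈ 0.128

P(wet lawn | overnight rain) = 0.37*0.93 + 0.72*0.07 = 0.344100 + 0.050400 = 0.394500
Of this, 0.050400 comes from 0.72*0.07 (the sprinkler running=true cases).
P(sprinkler running | wet lawn, overnight rain) = 0.050400 / 0.394500 ≈ 0.128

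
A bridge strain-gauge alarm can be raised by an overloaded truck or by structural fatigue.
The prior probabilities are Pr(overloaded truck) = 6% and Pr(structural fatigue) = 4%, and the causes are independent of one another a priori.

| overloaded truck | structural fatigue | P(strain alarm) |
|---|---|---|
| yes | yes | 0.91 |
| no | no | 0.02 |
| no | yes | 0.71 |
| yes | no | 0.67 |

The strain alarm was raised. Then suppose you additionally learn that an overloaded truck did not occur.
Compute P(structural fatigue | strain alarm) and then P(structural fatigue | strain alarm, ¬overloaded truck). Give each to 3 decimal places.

P(structural fatigue | strain alarm) ≈ 0.338; P(structural fatigue | strain alarm, ¬overloaded truck) ≈ 0.597

For the numerator, keep only structural fatigue=true terms: 0.026696 + 0.002184 = 0.028880
The normalizing constant is 0.02·0.94·0.96 + 0.71·0.94·0.04 + 0.67·0.06·0.96 + 0.91·0.06·0.04 = 0.085520
Posterior = 0.028880 / 0.085520 ≈ 0.338

Now also conditioning on overloaded truck≠true:
P(strain alarm | ¬overloaded truck) = 0.02×0.96 + 0.71×0.04 = 0.019200 + 0.028400 = 0.047600
The structural fatigue-present share is 0.71×0.04 = 0.028400.
Hence the posterior is 0.028400/0.047600 ≈ 0.597.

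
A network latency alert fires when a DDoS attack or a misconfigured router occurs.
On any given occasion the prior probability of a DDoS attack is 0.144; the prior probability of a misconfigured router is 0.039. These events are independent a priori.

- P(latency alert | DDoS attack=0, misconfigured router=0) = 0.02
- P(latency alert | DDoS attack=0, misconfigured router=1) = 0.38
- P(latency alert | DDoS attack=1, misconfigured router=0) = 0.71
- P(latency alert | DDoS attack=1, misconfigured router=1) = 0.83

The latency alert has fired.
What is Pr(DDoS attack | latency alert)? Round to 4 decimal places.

Pr(DDoS attack | latency alert) ≈ 0.7793

For the numerator, keep only DDoS attack=true terms: 0.098253 + 0.004661 = 0.102914
The normalizing constant is 0.02*0.856*0.961 + 0.38*0.856*0.039 + 0.71*0.144*0.961 + 0.83*0.144*0.039 = 0.132052
Posterior = 0.102914 / 0.132052 ≈ 0.7793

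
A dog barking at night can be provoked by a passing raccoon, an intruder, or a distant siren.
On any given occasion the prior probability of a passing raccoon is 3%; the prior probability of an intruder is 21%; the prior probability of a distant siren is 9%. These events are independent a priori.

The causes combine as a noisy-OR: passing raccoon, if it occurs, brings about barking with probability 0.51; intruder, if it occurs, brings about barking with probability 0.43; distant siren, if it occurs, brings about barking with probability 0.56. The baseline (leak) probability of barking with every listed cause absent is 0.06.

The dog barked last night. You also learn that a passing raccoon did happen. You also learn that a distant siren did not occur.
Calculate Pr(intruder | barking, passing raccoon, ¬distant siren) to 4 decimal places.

Under noisy-OR, P(barking | causes) = 1 − (1−0.06)·∏(1−qᵢ) over the active causes.
Sum P(barking|·) weighted by the priors over both values of intruder:
  P(barking | passing raccoon, ¬distant siren) = 0.5394*0.79 + 0.737458*0.21
        = 0.426126 + 0.154866 = 0.580992
Configurations with intruder contribute 0.154866, so
  P(intruder | barking, passing raccoon, ¬distant siren) = 0.154866 / 0.580992 ≈ 0.2666

Pr(intruder | barking, passing raccoon, ¬distant siren) ≈ 0.2666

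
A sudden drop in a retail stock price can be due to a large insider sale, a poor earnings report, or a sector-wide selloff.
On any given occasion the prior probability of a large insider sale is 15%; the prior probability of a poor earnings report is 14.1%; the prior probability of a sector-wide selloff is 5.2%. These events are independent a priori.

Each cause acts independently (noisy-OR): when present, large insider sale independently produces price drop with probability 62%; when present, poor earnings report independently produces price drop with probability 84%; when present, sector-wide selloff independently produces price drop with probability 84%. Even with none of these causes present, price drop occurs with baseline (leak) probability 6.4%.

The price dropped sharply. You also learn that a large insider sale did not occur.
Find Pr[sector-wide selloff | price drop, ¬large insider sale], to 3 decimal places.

Under noisy-OR, P(price drop | causes) = 1 − (1−0.064)·∏(1−qᵢ) over the active causes.
For the numerator, keep only sector-wide selloff=true terms: 0.037979 + 0.007156 = 0.045135
Denominator P(price drop | ¬large insider sale): 0.064·0.859·0.948 + 0.85024·0.859·0.052 + 0.85024·0.141·0.948 + 0.976038·0.141·0.052 = 0.210902
Posterior = 0.045135 / 0.210902 ≈ 0.214

Pr[sector-wide selloff | price drop, ¬large insider sale] ≈ 0.214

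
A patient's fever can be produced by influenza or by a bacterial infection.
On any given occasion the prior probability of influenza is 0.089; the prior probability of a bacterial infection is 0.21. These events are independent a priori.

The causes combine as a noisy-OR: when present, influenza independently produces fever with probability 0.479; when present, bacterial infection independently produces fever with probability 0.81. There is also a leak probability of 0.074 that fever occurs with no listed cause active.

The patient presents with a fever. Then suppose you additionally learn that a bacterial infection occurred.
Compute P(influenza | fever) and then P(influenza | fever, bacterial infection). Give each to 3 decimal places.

Under noisy-OR, P(fever | causes) = 1 − (1−0.074)·∏(1−qᵢ) over the active causes.
Numerator (weight on configurations with influenza): 0.036389 + 0.016977 = 0.053366
Denominator P(fever): 0.074*0.911*0.79 + 0.82406*0.911*0.21 + 0.517554*0.089*0.79 + 0.908335*0.089*0.21 = 0.264274
Posterior = 0.053366 / 0.264274 ≈ 0.202

Now condition on the additional information:
Numerator (weight on configurations with influenza): 0.908335*0.089 = 0.080842
Normalizer over all consistent configurations: 0.82406*0.911 + 0.908335*0.089 = 0.831561
P(influenza | fever, bacterial infection) = 0.080842/0.831561 ≈ 0.097

P(influenza | fever) ≈ 0.202; P(influenza | fever, bacterial infection) ≈ 0.097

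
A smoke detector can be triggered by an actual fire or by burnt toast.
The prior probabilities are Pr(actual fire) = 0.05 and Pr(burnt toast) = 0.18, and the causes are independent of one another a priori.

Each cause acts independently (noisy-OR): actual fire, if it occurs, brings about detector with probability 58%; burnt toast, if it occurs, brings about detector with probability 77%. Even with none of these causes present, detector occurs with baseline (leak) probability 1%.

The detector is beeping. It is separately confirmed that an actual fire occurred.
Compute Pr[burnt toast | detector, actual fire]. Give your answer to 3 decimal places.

Pr[burnt toast | detector, actual fire] ≈ 0.254

Under noisy-OR, P(detector | causes) = 1 − (1−0.01)·∏(1−qᵢ) over the active causes.
Weight on burnt toast=true, given the evidence: 0.904366·0.18 = 0.162786
The normalizing constant is 0.5842·0.82 + 0.904366·0.18 = 0.641830
Posterior = 0.162786 / 0.641830 ≈ 0.254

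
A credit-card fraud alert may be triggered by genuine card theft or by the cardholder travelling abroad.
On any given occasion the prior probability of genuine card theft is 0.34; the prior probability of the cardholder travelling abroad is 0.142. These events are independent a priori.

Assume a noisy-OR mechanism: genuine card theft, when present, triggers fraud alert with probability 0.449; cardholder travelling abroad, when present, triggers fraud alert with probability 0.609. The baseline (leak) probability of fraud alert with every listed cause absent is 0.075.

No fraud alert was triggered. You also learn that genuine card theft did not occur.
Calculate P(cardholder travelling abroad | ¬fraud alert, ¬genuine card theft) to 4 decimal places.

P(cardholder travelling abroad | ¬fraud alert, ¬genuine card theft) ≈ 0.0608

Under noisy-OR, P(fraud alert | causes) = 1 − (1−0.075)·∏(1−qᵢ) over the active causes.
Weight on cardholder travelling abroad=true, given the evidence: 0.361675*0.142 = 0.051358
The normalizing constant is 0.925*0.858 + 0.361675*0.142 = 0.845008
Posterior = 0.051358 / 0.845008 ≈ 0.0608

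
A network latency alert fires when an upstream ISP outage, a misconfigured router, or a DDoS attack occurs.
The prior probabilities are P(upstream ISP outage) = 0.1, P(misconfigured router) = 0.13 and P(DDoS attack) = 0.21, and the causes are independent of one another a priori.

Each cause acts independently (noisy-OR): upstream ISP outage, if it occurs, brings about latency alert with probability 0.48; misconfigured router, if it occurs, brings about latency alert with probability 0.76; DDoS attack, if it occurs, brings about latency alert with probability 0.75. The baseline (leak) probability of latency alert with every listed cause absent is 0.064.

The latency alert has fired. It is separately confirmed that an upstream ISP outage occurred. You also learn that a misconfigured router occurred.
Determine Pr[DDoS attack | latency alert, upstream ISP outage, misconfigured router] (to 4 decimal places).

Under noisy-OR, P(latency alert | causes) = 1 − (1−0.064)·∏(1−qᵢ) over the active causes.
For the numerator, keep only DDoS attack=true terms: 0.970797·0.21 = 0.203867
The normalizing constant is 0.883187·0.79 + 0.970797·0.21 = 0.901585
P(DDoS attack | latency alert, upstream ISP outage, misconfigured router) = 0.203867/0.901585 ≈ 0.2261

Pr[DDoS attack | latency alert, upstream ISP outage, misconfigured router] ≈ 0.2261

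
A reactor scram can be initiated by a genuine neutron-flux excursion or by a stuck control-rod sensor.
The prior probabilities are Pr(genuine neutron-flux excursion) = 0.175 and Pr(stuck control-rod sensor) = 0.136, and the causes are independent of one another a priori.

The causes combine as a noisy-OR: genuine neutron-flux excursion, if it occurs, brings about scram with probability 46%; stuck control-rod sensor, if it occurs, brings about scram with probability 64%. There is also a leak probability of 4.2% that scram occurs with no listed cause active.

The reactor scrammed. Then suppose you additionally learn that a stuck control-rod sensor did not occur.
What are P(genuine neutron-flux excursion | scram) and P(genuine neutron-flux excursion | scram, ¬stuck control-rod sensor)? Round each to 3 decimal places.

Under noisy-OR, P(scram | causes) = 1 − (1−0.042)·∏(1−qᵢ) over the active causes.
Sum P(scram|·) weighted by the priors over the 4 (genuine neutron-flux excursion, stuck control-rod sensor) configurations:
  P(scram) = 0.042×0.825×0.864 + 0.65512×0.825×0.136 + 0.48268×0.175×0.864 + 0.813765×0.175×0.136
        = 0.029938 + 0.073504 + 0.072981 + 0.019368 = 0.195791
Keeping only the genuine neutron-flux excursion-present terms gives 0.092349, so
  P(genuine neutron-flux excursion | scram) = 0.092349 / 0.195791 ≈ 0.472

With the extra evidence:
Sum P(scram|·) weighted by the priors over both values of genuine neutron-flux excursion:
  P(scram | ¬stuck control-rod sensor) = 0.042×0.825 + 0.48268×0.175
        = 0.034650 + 0.084469 = 0.119119
The terms with genuine neutron-flux excursion present sum to 0.084469, so
  P(genuine neutron-flux excursion | scram, ¬stuck control-rod sensor) = 0.084469 / 0.119119 ≈ 0.709

P(genuine neutron-flux excursion | scram) ≈ 0.472; P(genuine neutron-flux excursion | scram, ¬stuck control-rod sensor) ≈ 0.709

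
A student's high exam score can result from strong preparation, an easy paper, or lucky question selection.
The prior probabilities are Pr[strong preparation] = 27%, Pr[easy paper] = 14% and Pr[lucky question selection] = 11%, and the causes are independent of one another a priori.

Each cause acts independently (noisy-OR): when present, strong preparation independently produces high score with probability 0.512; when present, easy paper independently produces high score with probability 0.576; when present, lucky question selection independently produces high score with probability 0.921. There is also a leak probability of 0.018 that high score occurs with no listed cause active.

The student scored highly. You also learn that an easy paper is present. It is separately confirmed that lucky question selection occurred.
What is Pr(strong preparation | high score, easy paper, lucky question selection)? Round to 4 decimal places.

Pr(strong preparation | high score, easy paper, lucky question selection) ≈ 0.2734

Under noisy-OR, P(high score | causes) = 1 − (1−0.018)·∏(1−qᵢ) over the active causes.
Numerator (weight on configurations with strong preparation): 0.983948*0.27 = 0.265666
The normalizing constant is 0.967107*0.73 + 0.983948*0.27 = 0.971654
P(strong preparation | high score, easy paper, lucky question selection) = 0.265666/0.971654 ≈ 0.2734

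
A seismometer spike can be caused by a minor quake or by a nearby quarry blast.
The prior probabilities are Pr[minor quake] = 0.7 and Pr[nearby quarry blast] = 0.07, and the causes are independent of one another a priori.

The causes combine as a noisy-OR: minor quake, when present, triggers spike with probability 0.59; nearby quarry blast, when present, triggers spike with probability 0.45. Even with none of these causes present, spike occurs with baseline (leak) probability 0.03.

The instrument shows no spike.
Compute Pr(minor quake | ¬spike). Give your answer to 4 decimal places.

Under noisy-OR, P(spike | causes) = 1 − (1−0.03)·∏(1−qᵢ) over the active causes.
P(¬spike) = 0.97·0.3·0.93 + 0.5335·0.3·0.07 + 0.3977·0.7·0.93 + 0.218735·0.7·0.07 = 0.270630 + 0.011204 + 0.258903 + 0.010718 = 0.551455
Of this, 0.269621 comes from 0.258903 + 0.010718 (the minor quake=true cases).
P(minor quake | ¬spike) = 0.269621 / 0.551455 ≈ 0.4889

Pr(minor quake | ¬spike) ≈ 0.4889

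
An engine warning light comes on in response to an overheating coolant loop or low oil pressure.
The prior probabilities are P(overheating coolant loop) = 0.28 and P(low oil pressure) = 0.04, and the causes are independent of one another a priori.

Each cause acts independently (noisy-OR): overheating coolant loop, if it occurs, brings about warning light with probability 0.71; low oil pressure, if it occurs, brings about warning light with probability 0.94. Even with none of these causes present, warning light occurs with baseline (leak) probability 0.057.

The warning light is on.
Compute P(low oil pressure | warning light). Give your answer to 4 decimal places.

P(low oil pressure | warning light) ≈ 0.1399

Under noisy-OR, P(warning light | causes) = 1 − (1−0.057)·∏(1−qᵢ) over the active causes.
Weight on low oil pressure=true, given the evidence: 0.027170 + 0.011016 = 0.038186
Denominator P(warning light): 0.057*0.72*0.96 + 0.94342*0.72*0.04 + 0.72653*0.28*0.96 + 0.983592*0.28*0.04 = 0.272875
P(low oil pressure | warning light) = 0.038186/0.272875 ≈ 0.1399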